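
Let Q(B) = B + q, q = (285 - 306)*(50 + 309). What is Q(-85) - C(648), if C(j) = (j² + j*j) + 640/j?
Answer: -68642072/81 ≈ -8.4743e+5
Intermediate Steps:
q = -7539 (q = -21*359 = -7539)
C(j) = 2*j² + 640/j (C(j) = (j² + j²) + 640/j = 2*j² + 640/j)
Q(B) = -7539 + B (Q(B) = B - 7539 = -7539 + B)
Q(-85) - C(648) = (-7539 - 85) - 2*(320 + 648³)/648 = -7624 - 2*(320 + 272097792)/648 = -7624 - 2*272098112/648 = -7624 - 1*68024528/81 = -7624 - 68024528/81 = -68642072/81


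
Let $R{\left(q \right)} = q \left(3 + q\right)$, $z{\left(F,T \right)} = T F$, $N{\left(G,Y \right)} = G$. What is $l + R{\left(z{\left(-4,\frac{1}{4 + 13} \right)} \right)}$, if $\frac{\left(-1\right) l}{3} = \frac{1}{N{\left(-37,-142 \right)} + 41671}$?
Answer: $- \frac{2609353}{4010742} \approx -0.65059$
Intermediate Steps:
$l = - \frac{1}{13878}$ ($l = - \frac{3}{-37 + 41671} = - \frac{3}{41634} = \left(-3\right) \frac{1}{41634} = - \frac{1}{13878} \approx -7.2056 \cdot 10^{-5}$)
$z{\left(F,T \right)} = F T$
$l + R{\left(z{\left(-4,\frac{1}{4 + 13} \right)} \right)} = - \frac{1}{13878} + - \frac{4}{4 + 13} \left(3 - \frac{4}{4 + 13}\right) = - \frac{1}{13878} + - \frac{4}{17} \left(3 - \frac{4}{17}\right) = - \frac{1}{13878} + \left(-4\right) \frac{1}{17} \left(3 - \frac{4}{17}\right) = - \frac{1}{13878} - \frac{4 \left(3 - \frac{4}{17}\right)}{17} = - \frac{1}{13878} - \frac{188}{289} = - \frac{2609353}{4010742}$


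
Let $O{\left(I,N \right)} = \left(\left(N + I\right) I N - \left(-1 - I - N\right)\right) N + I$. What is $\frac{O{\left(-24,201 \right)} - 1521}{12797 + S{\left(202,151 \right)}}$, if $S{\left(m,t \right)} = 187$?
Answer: $- \frac{57196405}{4328} \approx -13215.0$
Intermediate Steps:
$O{\left(I,N \right)} = I + N \left(1 + I + N + I N \left(I + N\right)\right)$ ($O{\left(I,N \right)} = \left(\left(I + N\right) I N + \left(\left(I + N\right) + 1\right)\right) N + I = \left(I \left(I + N\right) N + \left(1 + I + N\right)\right) N + I = \left(I N \left(I + N\right) + \left(1 + I + N\right)\right) N + I = \left(1 + I + N + I N \left(I + N\right)\right) N + I = N \left(1 + I + N + I N \left(I + N\right)\right) + I = I + N \left(1 + I + N + I N \left(I + N\right)\right)$)
$\frac{O{\left(-24,201 \right)} - 1521}{12797 + S{\left(202,151 \right)}} = \frac{\left(-24 + 201 + 201^{2} - 4824 - 24 \cdot 201^{3} + \left(-24\right)^{2} \cdot 201^{2}\right) - 1521}{12797 + 187} = \frac{\left(-24 + 201 + 40401 - 4824 - 194894424 + 576 \cdot 40401\right) - 1521}{12984} = \left(\left(-24 + 201 + 40401 - 4824 - 194894424 + 23270976\right) - 1521\right) \frac{1}{12984} = \left(-171587694 - 1521\right) \frac{1}{12984} = \left(-171589215\right) \frac{1}{12984} = - \frac{57196405}{4328}$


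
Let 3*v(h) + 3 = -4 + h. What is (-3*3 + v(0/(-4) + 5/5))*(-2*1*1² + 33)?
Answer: -341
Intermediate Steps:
v(h) = -7/3 + h/3 (v(h) = -1 + (-4 + h)/3 = -1 + (-4/3 + h/3) = -7/3 + h/3)
(-3*3 + v(0/(-4) + 5/5))*(-2*1*1² + 33) = (-3*3 + (-7/3 + (0/(-4) + 5/5)/3))*(-2*1*1² + 33) = (-9 + (-7/3 + (0*(-¼) + 5*(⅕))/3))*(-2*1 + 33) = (-9 + (-7/3 + (0 + 1)/3))*(-2 + 33) = (-9 + (-7/3 + (⅓)*1))*31 = (-9 + (-7/3 + ⅓))*31 = (-9 - 2)*31 = -11*31 = -341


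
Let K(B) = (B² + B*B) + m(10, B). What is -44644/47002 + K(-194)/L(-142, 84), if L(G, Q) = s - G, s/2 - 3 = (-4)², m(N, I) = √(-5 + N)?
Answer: 441237328/1057545 + √5/180 ≈ 417.24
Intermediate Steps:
s = 38 (s = 6 + 2*(-4)² = 6 + 2*16 = 6 + 32 = 38)
K(B) = √5 + 2*B² (K(B) = (B² + B*B) + √(-5 + 10) = (B² + B²) + √5 = 2*B² + √5 = √5 + 2*B²)
L(G, Q) = 38 - G
-44644/47002 + K(-194)/L(-142, 84) = -44644/47002 + (√5 + 2*(-194)²)/(38 - 1*(-142)) = -44644*1/47002 + (√5 + 2*37636)/(38 + 142) = -22322/23501 + (√5 + 75272)/180 = -22322/23501 + (75272 + √5)*(1/180) = -22322/23501 + (18818/45 + √5/180) = 441237328/1057545 + √5/180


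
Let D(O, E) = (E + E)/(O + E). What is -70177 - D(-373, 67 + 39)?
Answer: -18737047/267 ≈ -70176.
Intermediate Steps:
D(O, E) = 2*E/(E + O) (D(O, E) = (2*E)/(E + O) = 2*E/(E + O))
-70177 - D(-373, 67 + 39) = -70177 - 2*(67 + 39)/((67 + 39) - 373) = -70177 - 2*106/(106 - 373) = -70177 - 2*106/(-267) = -70177 - 2*106*(-1)/267 = -70177 - 1*(-212/267) = -70177 + 212/267 = -18737047/267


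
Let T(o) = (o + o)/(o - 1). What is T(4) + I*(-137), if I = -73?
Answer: 30011/3 ≈ 10004.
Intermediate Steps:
T(o) = 2*o/(-1 + o) (T(o) = (2*o)/(-1 + o) = 2*o/(-1 + o))
T(4) + I*(-137) = 2*4/(-1 + 4) - 73*(-137) = 2*4/3 + 10001 = 2*4*(⅓) + 10001 = 8/3 + 10001 = 30011/3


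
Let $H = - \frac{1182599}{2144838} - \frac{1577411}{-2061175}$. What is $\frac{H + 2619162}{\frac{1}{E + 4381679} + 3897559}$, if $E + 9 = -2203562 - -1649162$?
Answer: $\frac{4431603120717614851816211}{6594641040458567392203915} \approx 0.672$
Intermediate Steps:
$E = -554409$ ($E = -9 - 554400 = -554409$)
$H = \frac{945747560593}{4420886464650}$ ($H = \left(-1182599\right) \frac{1}{2144838} - - \frac{1577411}{2061175} = - \frac{1182599}{2144838} + \frac{1577411}{2061175} = \frac{945747560593}{4420886464650} \approx 0.21393$)
$\frac{H + 2619162}{\frac{1}{E + 4381679} + 3897559} = \frac{\frac{945747560593}{4420886464650} + 2619162}{\frac{1}{-554409 + 4381679} + 3897559} = \frac{11579018780273183893}{4420886464650 \left(\frac{1}{3827270} + 3897559\right)} = \frac{11579018780273183893}{4420886464650 \cdot \frac{14917010633931}{3827270}} = \frac{11579018780273183893}{4420886464650} \cdot \frac{3827270}{14917010633931} = \frac{4431603120717614851816211}{6594641040458567392203915}$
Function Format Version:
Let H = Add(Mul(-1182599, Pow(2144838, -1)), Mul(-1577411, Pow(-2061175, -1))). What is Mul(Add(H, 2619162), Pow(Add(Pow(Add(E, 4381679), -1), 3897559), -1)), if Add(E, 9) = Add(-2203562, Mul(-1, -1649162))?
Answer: Rational(4431603120717614851816211, 6594641040458567392203915) ≈ 0.67200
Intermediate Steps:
E = -554409 (E = Add(-9, Add(-2203562, Mul(-1, -1649162))) = Add(-9, Add(-2203562, 1649162)) = Add(-9, -554400) = -554409)
H = Rational(945747560593, 4420886464650) (H = Add(Mul(-1182599, Rational(1, 2144838)), Mul(-1577411, Rational(-1, 2061175))) = Add(Rational(-1182599, 2144838), Rational(1577411, 2061175)) = Rational(945747560593, 4420886464650) ≈ 0.21393)
Mul(Add(H, 2619162), Pow(Add(Pow(Add(E, 4381679), -1), 3897559), -1)) = Mul(Add(Rational(945747560593, 4420886464650), 2619162), Pow(Add(Pow(Add(-554409, 4381679), -1), 3897559), -1)) = Mul(Rational(11579018780273183893, 4420886464650), Pow(Add(Pow(3827270, -1), 3897559), -1)) = Mul(Rational(11579018780273183893, 4420886464650), Pow(Add(Rational(1, 3827270), 3897559), -1)) = Mul(Rational(11579018780273183893, 4420886464650), Pow(Rational(14917010633931, 3827270), -1)) = Mul(Rational(11579018780273183893, 4420886464650), Rational(3827270, 14917010633931)) = Rational(4431603120717614851816211, 6594641040458567392203915)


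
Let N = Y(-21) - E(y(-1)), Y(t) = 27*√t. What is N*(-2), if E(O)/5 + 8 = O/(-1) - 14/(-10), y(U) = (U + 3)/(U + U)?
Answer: -56 - 54*I*√21 ≈ -56.0 - 247.46*I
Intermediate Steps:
y(U) = (3 + U)/(2*U) (y(U) = (3 + U)/((2*U)) = (3 + U)*(1/(2*U)) = (3 + U)/(2*U))
E(O) = -33 - 5*O (E(O) = -40 + 5*(O/(-1) - 14/(-10)) = -40 + 5*(O*(-1) - 14*(-⅒)) = -40 + 5*(-O + 7/5) = -40 + 5*(7/5 - O) = -40 + (7 - 5*O) = -33 - 5*O)
N = 28 + 27*I*√21 (N = 27*√(-21) - (-33 - 5*(3 - 1)/(2*(-1))) = 27*(I*√21) - (-33 - 5*(-1)*2/2) = 27*I*√21 - (-33 - 5*(-1)) = 27*I*√21 - (-33 + 5) = 27*I*√21 - 1*(-28) = 27*I*√21 + 28 = 28 + 27*I*√21 ≈ 28.0 + 123.73*I)
N*(-2) = (28 + 27*I*√21)*(-2) = -56 - 54*I*√21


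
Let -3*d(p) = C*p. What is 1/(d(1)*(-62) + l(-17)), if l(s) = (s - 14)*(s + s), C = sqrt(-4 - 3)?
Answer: 153/161696 - 3*I*sqrt(7)/161696 ≈ 0.00094622 - 4.9088e-5*I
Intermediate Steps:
C = I*sqrt(7) (C = sqrt(-7) = I*sqrt(7) ≈ 2.6458*I)
l(s) = 2*s*(-14 + s) (l(s) = (-14 + s)*(2*s) = 2*s*(-14 + s))
d(p) = -I*p*sqrt(7)/3 (d(p) = -I*sqrt(7)*p/3 = -I*p*sqrt(7)/3)
1/(d(1)*(-62) + l(-17)) = 1/(-1/3*I*1*sqrt(7)*(-62) + 2*(-17)*(-14 - 17)) = 1/(-I*sqrt(7)/3*(-62) + 2*(-17)*(-31)) = 1/(62*I*sqrt(7)/3 + 1054) = 1/(1054 + 62*I*sqrt(7)/3)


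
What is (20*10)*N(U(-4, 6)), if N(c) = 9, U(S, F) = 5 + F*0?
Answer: 1800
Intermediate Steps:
U(S, F) = 5 (U(S, F) = 5 + 0 = 5)
(20*10)*N(U(-4, 6)) = (20*10)*9 = 200*9 = 1800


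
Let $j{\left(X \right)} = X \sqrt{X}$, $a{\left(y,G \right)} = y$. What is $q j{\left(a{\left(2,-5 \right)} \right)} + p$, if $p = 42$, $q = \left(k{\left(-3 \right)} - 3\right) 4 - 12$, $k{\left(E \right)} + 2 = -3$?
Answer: $42 - 88 \sqrt{2} \approx -82.451$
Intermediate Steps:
$k{\left(E \right)} = -5$ ($k{\left(E \right)} = -2 - 3 = -5$)
$j{\left(X \right)} = X^{\frac{3}{2}}$
$q = -44$ ($q = \left(-5 - 3\right) 4 - 12 = \left(-8\right) 4 - 12 = -32 - 12 = -44$)
$q j{\left(a{\left(2,-5 \right)} \right)} + p = - 44 \cdot 2^{\frac{3}{2}} + 42 = - 44 \cdot 2 \sqrt{2} + 42 = - 88 \sqrt{2} + 42 = 42 - 88 \sqrt{2}$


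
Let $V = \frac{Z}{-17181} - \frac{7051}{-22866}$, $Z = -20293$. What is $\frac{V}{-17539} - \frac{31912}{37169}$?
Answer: $- \frac{73302568015494163}{85369568697649962} \approx -0.85865$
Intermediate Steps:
$V = \frac{195054323}{130953582}$ ($V = - \frac{20293}{-17181} - \frac{7051}{-22866} = \left(-20293\right) \left(- \frac{1}{17181}\right) - - \frac{7051}{22866} = \frac{20293}{17181} + \frac{7051}{22866} = \frac{195054323}{130953582} \approx 1.4895$)
$\frac{V}{-17539} - \frac{31912}{37169} = \frac{195054323}{130953582 \left(-17539\right)} - \frac{31912}{37169} = \frac{195054323}{130953582} \left(- \frac{1}{17539}\right) - \frac{31912}{37169} = - \frac{195054323}{2296794874698} - \frac{31912}{37169} = - \frac{73302568015494163}{85369568697649962}$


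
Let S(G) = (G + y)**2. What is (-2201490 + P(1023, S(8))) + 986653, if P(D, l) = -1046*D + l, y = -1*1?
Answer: -2284846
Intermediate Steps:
y = -1
S(G) = (-1 + G)**2 (S(G) = (G - 1)**2 = (-1 + G)**2)
P(D, l) = l - 1046*D
(-2201490 + P(1023, S(8))) + 986653 = (-2201490 + ((-1 + 8)**2 - 1046*1023)) + 986653 = (-2201490 + (7**2 - 1070058)) + 986653 = (-2201490 + (49 - 1070058)) + 986653 = (-2201490 - 1070009) + 986653 = -3271499 + 986653 = -2284846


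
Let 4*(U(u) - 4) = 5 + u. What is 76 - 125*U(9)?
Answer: -1723/2 ≈ -861.50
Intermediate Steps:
U(u) = 21/4 + u/4 (U(u) = 4 + (5 + u)/4 = 4 + (5/4 + u/4) = 21/4 + u/4)
76 - 125*U(9) = 76 - 125*(21/4 + (1/4)*9) = 76 - 125*(21/4 + 9/4) = 76 - 125*15/2 = 76 - 1875/2 = -1723/2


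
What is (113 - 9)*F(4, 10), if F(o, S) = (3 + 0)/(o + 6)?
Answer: 156/5 ≈ 31.200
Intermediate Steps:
F(o, S) = 3/(6 + o)
(113 - 9)*F(4, 10) = (113 - 9)*(3/(6 + 4)) = 104*(3/10) = 156/5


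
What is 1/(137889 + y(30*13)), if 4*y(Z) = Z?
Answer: 2/275973 ≈ 7.2471e-6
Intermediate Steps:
y(Z) = Z/4
1/(137889 + y(30*13)) = 1/(137889 + (30*13)/4) = 1/(137889 + (¼)*390) = 1/(137889 + 195/2) = 1/(275973/2) = 2/275973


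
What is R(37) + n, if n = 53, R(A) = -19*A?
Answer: -650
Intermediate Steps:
R(37) + n = -19*37 + 53 = -703 + 53 = -650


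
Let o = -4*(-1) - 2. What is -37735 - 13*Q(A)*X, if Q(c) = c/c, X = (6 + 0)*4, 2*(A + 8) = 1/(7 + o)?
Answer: -38047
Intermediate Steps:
o = 2 (o = 4 - 2 = 2)
A = -143/18 (A = -8 + 1/(2*(7 + 2)) = -8 + (1/2)/9 = -8 + (1/2)*(1/9) = -8 + 1/18 = -143/18 ≈ -7.9444)
X = 24 (X = 6*4 = 24)
Q(c) = 1
-37735 - 13*Q(A)*X = -37735 - 13*1*24 = -37735 - 13*24 = -37735 - 1*312 = -37735 - 312 = -38047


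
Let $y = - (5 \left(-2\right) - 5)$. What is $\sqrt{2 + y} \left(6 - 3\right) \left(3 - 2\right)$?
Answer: $3 \sqrt{17} \approx 12.369$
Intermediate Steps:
$y = 15$ ($y = - (-10 - 5) = \left(-1\right) \left(-15\right) = 15$)
$\sqrt{2 + y} \left(6 - 3\right) \left(3 - 2\right) = \sqrt{2 + 15} \left(6 - 3\right) \left(3 - 2\right) = \sqrt{17} \cdot 3 \cdot 1 = \sqrt{17} \cdot 3 = 3 \sqrt{17}$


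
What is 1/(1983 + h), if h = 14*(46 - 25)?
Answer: 1/2277 ≈ 0.00043917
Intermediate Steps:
h = 294 (h = 14*21 = 294)
1/(1983 + h) = 1/(1983 + 294) = 1/2277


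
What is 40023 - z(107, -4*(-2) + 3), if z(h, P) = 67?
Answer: 39956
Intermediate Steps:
40023 - z(107, -4*(-2) + 3) = 40023 - 1*67 = 40023 - 67 = 39956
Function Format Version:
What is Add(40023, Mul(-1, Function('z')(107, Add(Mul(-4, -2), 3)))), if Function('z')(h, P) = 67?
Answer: 39956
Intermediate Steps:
Add(40023, Mul(-1, Function('z')(107, Add(Mul(-4, -2), 3)))) = Add(40023, Mul(-1, 67)) = Add(40023, -67) = 39956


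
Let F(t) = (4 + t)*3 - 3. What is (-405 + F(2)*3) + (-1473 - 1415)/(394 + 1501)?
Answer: -685088/1895 ≈ -361.52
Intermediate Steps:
F(t) = 9 + 3*t (F(t) = (12 + 3*t) - 3 = 9 + 3*t)
(-405 + F(2)*3) + (-1473 - 1415)/(394 + 1501) = (-405 + (9 + 3*2)*3) + (-1473 - 1415)/(394 + 1501) = (-405 + (9 + 6)*3) - 2888/1895 = (-405 + 15*3) - 2888*1/1895 = (-405 + 45) - 2888/1895 = -360 - 2888/1895 = -685088/1895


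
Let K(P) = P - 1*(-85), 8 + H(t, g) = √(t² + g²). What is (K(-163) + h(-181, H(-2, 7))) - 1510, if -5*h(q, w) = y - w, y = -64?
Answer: -7884/5 + √53/5 ≈ -1575.3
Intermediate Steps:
H(t, g) = -8 + √(g² + t²) (H(t, g) = -8 + √(t² + g²) = -8 + √(g² + t²))
K(P) = 85 + P (K(P) = P + 85 = 85 + P)
h(q, w) = 64/5 + w/5 (h(q, w) = -(-64 - w)/5 = 64/5 + w/5)
(K(-163) + h(-181, H(-2, 7))) - 1510 = ((85 - 163) + (64/5 + (-8 + √(7² + (-2)²))/5)) - 1510 = (-78 + (64/5 + (-8 + √(49 + 4))/5)) - 1510 = (-78 + (64/5 + (-8 + √53)/5)) - 1510 = (-78 + (64/5 + (-8/5 + √53/5))) - 1510 = (-78 + (56/5 + √53/5)) - 1510 = (-334/5 + √53/5) - 1510 = -7884/5 + √53/5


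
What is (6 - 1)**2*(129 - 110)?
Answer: 475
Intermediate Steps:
(6 - 1)**2*(129 - 110) = 5**2*19 = 25*19 = 475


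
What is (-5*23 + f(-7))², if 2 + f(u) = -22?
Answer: 19321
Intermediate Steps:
f(u) = -24 (f(u) = -2 - 22 = -24)
(-5*23 + f(-7))² = (-5*23 - 24)² = (-115 - 24)² = (-139)² = 19321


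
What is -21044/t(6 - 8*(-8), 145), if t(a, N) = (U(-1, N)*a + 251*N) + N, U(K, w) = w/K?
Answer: -10522/13195 ≈ -0.79742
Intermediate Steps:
t(a, N) = 252*N - N*a (t(a, N) = ((N/(-1))*a + 251*N) + N = ((N*(-1))*a + 251*N) + N = ((-N)*a + 251*N) + N = (-N*a + 251*N) + N = (251*N - N*a) + N = 252*N - N*a)
-21044/t(6 - 8*(-8), 145) = -21044*1/(145*(252 - (6 - 8*(-8)))) = -21044*1/(145*(252 - (6 + 64))) = -21044*1/(145*(252 - 1*70)) = -21044*1/(145*(252 - 70)) = -21044/(145*182) = -21044/26390 = -21044*1/26390 = -10522/13195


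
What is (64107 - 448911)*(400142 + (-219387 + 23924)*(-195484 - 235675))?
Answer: -32429754124990236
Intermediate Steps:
(64107 - 448911)*(400142 + (-219387 + 23924)*(-195484 - 235675)) = -384804*(400142 - 195463*(-431159)) = -384804*(400142 + 84275631617) = -384804*84276031759 = -32429754124990236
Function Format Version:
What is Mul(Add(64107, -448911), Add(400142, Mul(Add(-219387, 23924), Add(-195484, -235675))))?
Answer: -32429754124990236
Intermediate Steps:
Mul(Add(64107, -448911), Add(400142, Mul(Add(-219387, 23924), Add(-195484, -235675)))) = Mul(-384804, Add(400142, Mul(-195463, -431159))) = Mul(-384804, Add(400142, 84275631617)) = Mul(-384804, 84276031759) = -32429754124990236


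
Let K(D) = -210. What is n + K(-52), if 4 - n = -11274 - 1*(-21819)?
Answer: -10751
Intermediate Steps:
n = -10541 (n = 4 - (-11274 - 1*(-21819)) = 4 - (-11274 + 21819) = 4 - 1*10545 = 4 - 10545 = -10541)
n + K(-52) = -10541 - 210 = -10751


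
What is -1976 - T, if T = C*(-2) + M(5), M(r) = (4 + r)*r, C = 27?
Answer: -1967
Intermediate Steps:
M(r) = r*(4 + r)
T = -9 (T = 27*(-2) + 5*(4 + 5) = -54 + 5*9 = -54 + 45 = -9)
-1976 - T = -1976 - 1*(-9) = -1976 + 9 = -1967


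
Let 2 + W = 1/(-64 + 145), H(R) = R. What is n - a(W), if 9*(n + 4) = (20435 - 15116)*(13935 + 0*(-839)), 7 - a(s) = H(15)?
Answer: 8235589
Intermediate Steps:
W = -161/81 (W = -2 + 1/(-64 + 145) = -2 + 1/81 = -161/81 ≈ -1.9877)
a(s) = -8 (a(s) = 7 - 1*15 = 7 - 15 = -8)
n = 8235581 (n = -4 + ((20435 - 15116)*(13935 + 0*(-839)))/9 = -4 + (5319*(13935 + 0))/9 = -4 + (5319*13935)/9 = -4 + (1/9)*74120265 = -4 + 8235585 = 8235581)
n - a(W) = 8235581 - 1*(-8) = 8235581 + 8 = 8235589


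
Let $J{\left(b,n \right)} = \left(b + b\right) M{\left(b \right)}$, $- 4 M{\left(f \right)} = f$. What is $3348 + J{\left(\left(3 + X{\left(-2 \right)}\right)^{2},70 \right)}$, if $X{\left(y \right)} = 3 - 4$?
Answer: $3340$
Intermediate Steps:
$X{\left(y \right)} = -1$ ($X{\left(y \right)} = 3 - 4 = -1$)
$M{\left(f \right)} = - \frac{f}{4}$
$J{\left(b,n \right)} = - \frac{b^{2}}{2}$ ($J{\left(b,n \right)} = \left(b + b\right) \left(- \frac{b}{4}\right) = 2 b \left(- \frac{b}{4}\right) = - \frac{b^{2}}{2}$)
$3348 + J{\left(\left(3 + X{\left(-2 \right)}\right)^{2},70 \right)} = 3348 - \frac{\left(\left(3 - 1\right)^{2}\right)^{2}}{2} = 3348 - \frac{\left(2^{2}\right)^{2}}{2} = 3348 - \frac{4^{2}}{2} = 3348 - 8 = 3340$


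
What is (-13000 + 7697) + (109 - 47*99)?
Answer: -9847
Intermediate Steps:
(-13000 + 7697) + (109 - 47*99) = -5303 + (109 - 4653) = -5303 - 4544 = -9847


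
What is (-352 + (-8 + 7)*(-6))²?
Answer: 119716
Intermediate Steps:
(-352 + (-8 + 7)*(-6))² = (-352 - 1*(-6))² = (-352 + 6)² = (-346)² = 119716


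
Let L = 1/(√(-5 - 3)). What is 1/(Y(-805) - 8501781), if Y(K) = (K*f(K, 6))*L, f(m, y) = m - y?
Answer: -68014248/578668461026713 + 1305710*I*√2/578668461026713 ≈ -1.1754e-7 + 3.191e-9*I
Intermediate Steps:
L = -I*√2/4 (L = 1/(√(-8)) = 1/(2*I*√2) = -I*√2/4 ≈ -0.35355*I)
Y(K) = -I*K*√2*(-6 + K)/4 (Y(K) = (K*(K - 1*6))*(-I*√2/4) = (K*(K - 6))*(-I*√2/4) = (K*(-6 + K))*(-I*√2/4) = -I*K*√2*(-6 + K)/4)
1/(Y(-805) - 8501781) = 1/((¼)*I*(-805)*√2*(6 - 1*(-805)) - 8501781) = 1/((¼)*I*(-805)*√2*(6 + 805) - 8501781) = 1/((¼)*I*(-805)*√2*811 - 8501781) = 1/(-652855*I*√2/4 - 8501781) = 1/(-8501781 - 652855*I*√2/4)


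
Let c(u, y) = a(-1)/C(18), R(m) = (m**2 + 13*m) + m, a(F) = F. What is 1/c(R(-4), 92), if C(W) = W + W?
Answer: -36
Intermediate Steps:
C(W) = 2*W
R(m) = m**2 + 14*m
c(u, y) = -1/36 (c(u, y) = -1/(2*18) = -1/36)
1/c(R(-4), 92) = 1/(-1/36) = -36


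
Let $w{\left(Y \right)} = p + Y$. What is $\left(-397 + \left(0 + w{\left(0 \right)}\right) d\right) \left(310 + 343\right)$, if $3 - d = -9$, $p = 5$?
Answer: $-220061$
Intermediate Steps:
$d = 12$ ($d = 3 - -9 = 3 + 9 = 12$)
$w{\left(Y \right)} = 5 + Y$
$\left(-397 + \left(0 + w{\left(0 \right)}\right) d\right) \left(310 + 343\right) = \left(-397 + \left(0 + \left(5 + 0\right)\right) 12\right) \left(310 + 343\right) = \left(-397 + \left(0 + 5\right) 12\right) 653 = \left(-397 + 5 \cdot 12\right) 653 = \left(-397 + 60\right) 653 = \left(-337\right) 653 = -220061$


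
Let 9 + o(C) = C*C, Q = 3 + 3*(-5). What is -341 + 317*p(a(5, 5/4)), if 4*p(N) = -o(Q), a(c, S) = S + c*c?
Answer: -44159/4 ≈ -11040.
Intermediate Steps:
Q = -12 (Q = 3 - 15 = -12)
o(C) = -9 + C² (o(C) = -9 + C*C = -9 + C²)
a(c, S) = S + c²
p(N) = -135/4 (p(N) = (-(-9 + (-12)²))/4 = (-(-9 + 144))/4 = (-1*135)/4 = (¼)*(-135) = -135/4)
-341 + 317*p(a(5, 5/4)) = -341 + 317*(-135/4) = -341 - 42795/4 = -44159/4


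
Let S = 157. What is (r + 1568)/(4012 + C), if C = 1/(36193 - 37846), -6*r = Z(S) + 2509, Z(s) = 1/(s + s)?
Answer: 238724607/832958476 ≈ 0.28660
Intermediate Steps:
Z(s) = 1/(2*s)
r = -262609/628 (r = -((1/2)/157 + 2509)/6 = -((1/2)*(1/157) + 2509)/6 = -(1/314 + 2509)/6 = -1/6*787827/314 = -262609/628 ≈ -418.17)
C = -1/1653 (C = 1/(-1653) = -1/1653 ≈ -0.00060496)
(r + 1568)/(4012 + C) = (-262609/628 + 1568)/(4012 - 1/1653) = 722095/(628*(6631835/1653)) = (722095/628)*(1653/6631835) = 238724607/832958476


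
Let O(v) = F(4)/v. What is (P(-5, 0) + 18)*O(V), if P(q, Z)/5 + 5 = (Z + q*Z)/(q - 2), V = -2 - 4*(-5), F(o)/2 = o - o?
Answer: 0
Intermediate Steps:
F(o) = 0 (F(o) = 2*(o - o) = 2*0 = 0)
V = 18 (V = -2 + 20 = 18)
P(q, Z) = -25 + 5*(Z + Z*q)/(-2 + q) (P(q, Z) = -25 + 5*((Z + q*Z)/(q - 2)) = -25 + 5*((Z + Z*q)/(-2 + q)) = -25 + 5*(Z + Z*q)/(-2 + q))
O(v) = 0 (O(v) = 0/v = 0)
(P(-5, 0) + 18)*O(V) = (5*(10 + 0 - 5*(-5) + 0*(-5))/(-2 - 5) + 18)*0 = (5*(10 + 0 + 25 + 0)/(-7) + 18)*0 = (5*(-1/7)*35 + 18)*0 = (-25 + 18)*0 = -7*0 = 0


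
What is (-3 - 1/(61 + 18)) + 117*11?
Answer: 101435/79 ≈ 1284.0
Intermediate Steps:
(-3 - 1/(61 + 18)) + 117*11 = (-3 - 1/79) + 1287 = -238/79 + 1287 = 101435/79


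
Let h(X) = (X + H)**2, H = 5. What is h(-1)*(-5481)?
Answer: -87696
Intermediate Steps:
h(X) = (5 + X)**2 (h(X) = (X + 5)**2 = (5 + X)**2)
h(-1)*(-5481) = (5 - 1)**2*(-5481) = 4**2*(-5481) = 16*(-5481) = -87696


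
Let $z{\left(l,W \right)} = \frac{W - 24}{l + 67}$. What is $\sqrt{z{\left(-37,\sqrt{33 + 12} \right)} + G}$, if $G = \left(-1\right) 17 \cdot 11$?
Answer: $\frac{\sqrt{-18780 + 10 \sqrt{5}}}{10} \approx 13.696 i$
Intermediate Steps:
$G = -187$ ($G = \left(-17\right) 11 = -187$)
$z{\left(l,W \right)} = \frac{-24 + W}{67 + l}$
$\sqrt{z{\left(-37,\sqrt{33 + 12} \right)} + G} = \sqrt{\frac{-24 + \sqrt{33 + 12}}{67 - 37} - 187} = \sqrt{\frac{-24 + \sqrt{45}}{30} - 187} = \sqrt{\frac{-24 + 3 \sqrt{5}}{30} - 187} = \sqrt{\left(- \frac{4}{5} + \frac{\sqrt{5}}{10}\right) - 187} = \sqrt{- \frac{939}{5} + \frac{\sqrt{5}}{10}}$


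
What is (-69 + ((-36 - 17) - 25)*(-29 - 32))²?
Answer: 21986721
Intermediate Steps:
(-69 + ((-36 - 17) - 25)*(-29 - 32))² = (-69 + (-53 - 25)*(-61))² = (-69 - 78*(-61))² = (-69 + 4758)² = 4689² = 21986721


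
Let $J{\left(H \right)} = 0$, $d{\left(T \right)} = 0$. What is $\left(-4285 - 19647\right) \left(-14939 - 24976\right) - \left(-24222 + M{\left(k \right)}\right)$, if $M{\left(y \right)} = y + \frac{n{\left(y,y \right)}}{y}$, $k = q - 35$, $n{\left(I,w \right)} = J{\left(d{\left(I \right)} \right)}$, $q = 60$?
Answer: $955269977$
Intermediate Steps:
$n{\left(I,w \right)} = 0$
$k = 25$ ($k = 60 - 35 = 25$)
$M{\left(y \right)} = y$ ($M{\left(y \right)} = y + \frac{0}{y} = y + 0 = y$)
$\left(-4285 - 19647\right) \left(-14939 - 24976\right) - \left(-24222 + M{\left(k \right)}\right) = \left(-4285 - 19647\right) \left(-14939 - 24976\right) + \left(24222 - 25\right) = \left(-23932\right) \left(-39915\right) + \left(24222 - 25\right) = 955245780 + 24197 = 955269977$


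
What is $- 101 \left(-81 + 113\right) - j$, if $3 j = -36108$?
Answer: $8804$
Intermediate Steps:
$j = -12036$ ($j = \frac{1}{3} \left(-36108\right) = -12036$)
$- 101 \left(-81 + 113\right) - j = - 101 \left(-81 + 113\right) - -12036 = \left(-101\right) 32 + 12036 = -3232 + 12036 = 8804$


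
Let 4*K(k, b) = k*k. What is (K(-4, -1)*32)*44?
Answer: 5632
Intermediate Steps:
K(k, b) = k²/4 (K(k, b) = (k*k)/4 = k²/4)
(K(-4, -1)*32)*44 = (((¼)*(-4)²)*32)*44 = (((¼)*16)*32)*44 = (4*32)*44 = 128*44 = 5632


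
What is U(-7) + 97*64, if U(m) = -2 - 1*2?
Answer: 6204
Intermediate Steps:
U(m) = -4 (U(m) = -2 - 2 = -4)
U(-7) + 97*64 = -4 + 97*64 = -4 + 6208 = 6204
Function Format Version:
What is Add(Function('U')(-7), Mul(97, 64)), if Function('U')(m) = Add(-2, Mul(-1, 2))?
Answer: 6204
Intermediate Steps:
Function('U')(m) = -4 (Function('U')(m) = Add(-2, -2) = -4)
Add(Function('U')(-7), Mul(97, 64)) = Add(-4, Mul(97, 64)) = Add(-4, 6208) = 6204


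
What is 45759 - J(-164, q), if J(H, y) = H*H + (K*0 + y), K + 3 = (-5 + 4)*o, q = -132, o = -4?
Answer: 18995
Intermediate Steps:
K = 1 (K = -3 + (-5 + 4)*(-4) = -3 - 1*(-4) = -3 + 4 = 1)
J(H, y) = y + H² (J(H, y) = H*H + (1*0 + y) = H² + (0 + y) = H² + y = y + H²)
45759 - J(-164, q) = 45759 - (-132 + (-164)²) = 45759 - (-132 + 26896) = 45759 - 1*26764 = 45759 - 26764 = 18995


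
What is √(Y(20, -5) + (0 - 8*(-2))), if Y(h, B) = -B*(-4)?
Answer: 2*I ≈ 2.0*I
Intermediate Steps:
Y(h, B) = 4*B
√(Y(20, -5) + (0 - 8*(-2))) = √(4*(-5) + (0 - 8*(-2))) = √(-20 + (0 + 16)) = √(-20 + 16) = √(-4) = 2*I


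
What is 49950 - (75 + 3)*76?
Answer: 44022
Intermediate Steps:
49950 - (75 + 3)*76 = 49950 - 78*76 = 49950 - 1*5928 = 49950 - 5928 = 44022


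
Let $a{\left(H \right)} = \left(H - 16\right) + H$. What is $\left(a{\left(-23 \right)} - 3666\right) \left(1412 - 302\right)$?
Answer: $-4138080$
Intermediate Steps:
$a{\left(H \right)} = -16 + 2 H$ ($a{\left(H \right)} = \left(H - 16\right) + H = \left(-16 + H\right) + H = -16 + 2 H$)
$\left(a{\left(-23 \right)} - 3666\right) \left(1412 - 302\right) = \left(\left(-16 + 2 \left(-23\right)\right) - 3666\right) \left(1412 - 302\right) = \left(\left(-16 - 46\right) - 3666\right) 1110 = \left(-62 - 3666\right) 1110 = \left(-3728\right) 1110 = -4138080$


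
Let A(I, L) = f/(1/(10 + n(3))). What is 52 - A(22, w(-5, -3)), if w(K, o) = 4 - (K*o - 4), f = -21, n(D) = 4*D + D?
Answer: 577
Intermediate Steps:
n(D) = 5*D
w(K, o) = 8 - K*o (w(K, o) = 4 - (-4 + K*o) = 4 + (4 - K*o) = 8 - K*o)
A(I, L) = -525 (A(I, L) = -21/(1/(10 + 5*3)) = -21/(1/(10 + 15)) = -21/(1/25) = -21/1/25 = -21*25 = -525)
52 - A(22, w(-5, -3)) = 52 - 1*(-525) = 52 + 525 = 577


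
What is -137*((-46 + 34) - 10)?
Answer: 3014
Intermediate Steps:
-137*((-46 + 34) - 10) = -137*(-12 - 10) = -137*(-22) = 3014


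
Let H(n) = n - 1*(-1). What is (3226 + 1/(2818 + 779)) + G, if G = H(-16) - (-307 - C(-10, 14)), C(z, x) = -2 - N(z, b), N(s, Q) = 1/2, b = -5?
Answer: 25290509/7194 ≈ 3515.5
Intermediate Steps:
H(n) = 1 + n (H(n) = n + 1 = 1 + n)
N(s, Q) = ½
C(z, x) = -5/2 (C(z, x) = -2 - 1*½ = -2 - ½ = -5/2)
G = 579/2 (G = (1 - 16) - (-307 - 1*(-5/2)) = -15 - (-307 + 5/2) = -15 - 1*(-609/2) = -15 + 609/2 = 579/2 ≈ 289.50)
(3226 + 1/(2818 + 779)) + G = (3226 + 1/(2818 + 779)) + 579/2 = (3226 + 1/3597) + 579/2 = 11603923/3597 + 579/2 = 25290509/7194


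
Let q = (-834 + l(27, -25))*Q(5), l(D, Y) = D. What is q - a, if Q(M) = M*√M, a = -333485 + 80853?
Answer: 252632 - 4035*√5 ≈ 2.4361e+5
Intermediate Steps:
a = -252632
Q(M) = M^(3/2)
q = -4035*√5 (q = (-834 + 27)*5^(3/2) = -4035*√5 ≈ -9022.5)
q - a = -4035*√5 - 1*(-252632) = -4035*√5 + 252632 = 252632 - 4035*√5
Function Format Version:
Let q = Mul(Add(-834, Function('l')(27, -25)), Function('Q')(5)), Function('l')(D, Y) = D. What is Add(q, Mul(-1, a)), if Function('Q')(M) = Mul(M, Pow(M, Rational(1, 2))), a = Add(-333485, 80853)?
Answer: Add(252632, Mul(-4035, Pow(5, Rational(1, 2)))) ≈ 2.4361e+5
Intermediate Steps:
a = -252632
Function('Q')(M) = Pow(M, Rational(3, 2))
q = Mul(-4035, Pow(5, Rational(1, 2))) (q = Mul(Add(-834, 27), Pow(5, Rational(3, 2))) = Mul(-807, Mul(5, Pow(5, Rational(1, 2)))) = Mul(-4035, Pow(5, Rational(1, 2))) ≈ -9022.5)
Add(q, Mul(-1, a)) = Add(Mul(-4035, Pow(5, Rational(1, 2))), Mul(-1, -252632)) = Add(Mul(-4035, Pow(5, Rational(1, 2))), 252632) = Add(252632, Mul(-4035, Pow(5, Rational(1, 2))))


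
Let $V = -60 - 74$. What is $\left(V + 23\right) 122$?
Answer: $-13542$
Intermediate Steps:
$V = -134$
$\left(V + 23\right) 122 = \left(-134 + 23\right) 122 = \left(-111\right) 122 = -13542$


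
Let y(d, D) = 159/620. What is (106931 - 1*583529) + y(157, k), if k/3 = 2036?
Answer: -295490601/620 ≈ -4.7660e+5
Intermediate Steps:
k = 6108 (k = 3*2036 = 6108)
y(d, D) = 159/620 (y(d, D) = 159*(1/620) = 159/620)
(106931 - 1*583529) + y(157, k) = (106931 - 1*583529) + 159/620 = (106931 - 583529) + 159/620 = -476598 + 159/620 = -295490601/620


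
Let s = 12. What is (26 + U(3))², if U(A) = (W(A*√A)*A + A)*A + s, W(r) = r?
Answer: 4396 + 2538*√3 ≈ 8791.9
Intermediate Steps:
U(A) = 12 + A*(A + A^(5/2)) (U(A) = ((A*√A)*A + A)*A + 12 = (A^(3/2)*A + A)*A + 12 = (A^(5/2) + A)*A + 12 = (A + A^(5/2))*A + 12 = A*(A + A^(5/2)) + 12 = 12 + A*(A + A^(5/2)))
(26 + U(3))² = (26 + (12 + 3² + 3^(7/2)))² = (26 + (12 + 9 + 27*√3))² = (26 + (21 + 27*√3))² = (47 + 27*√3)²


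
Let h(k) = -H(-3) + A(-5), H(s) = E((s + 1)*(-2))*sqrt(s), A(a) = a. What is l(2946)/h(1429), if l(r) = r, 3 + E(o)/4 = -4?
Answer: -14730/2377 - 82488*I*sqrt(3)/2377 ≈ -6.1969 - 60.107*I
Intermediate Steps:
E(o) = -28 (E(o) = -12 + 4*(-4) = -12 - 16 = -28)
H(s) = -28*sqrt(s)
h(k) = -5 + 28*I*sqrt(3) (h(k) = -(-28)*sqrt(-3) - 5 = -(-28)*I*sqrt(3) - 5 = 28*I*sqrt(3) - 5 = -5 + 28*I*sqrt(3))
l(2946)/h(1429) = 2946/(-5 + 28*I*sqrt(3))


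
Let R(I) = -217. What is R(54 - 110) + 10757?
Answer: 10540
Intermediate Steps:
R(54 - 110) + 10757 = -217 + 10757 = 10540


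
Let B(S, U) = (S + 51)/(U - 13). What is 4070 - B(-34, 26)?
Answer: 52893/13 ≈ 4068.7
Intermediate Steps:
B(S, U) = (51 + S)/(-13 + U)
4070 - B(-34, 26) = 4070 - (51 - 34)/(-13 + 26) = 4070 - 17/13 = 52893/13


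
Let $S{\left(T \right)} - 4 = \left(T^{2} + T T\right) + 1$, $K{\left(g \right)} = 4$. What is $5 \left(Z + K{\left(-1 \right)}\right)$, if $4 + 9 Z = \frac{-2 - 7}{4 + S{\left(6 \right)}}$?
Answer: $\frac{1435}{81} \approx 17.716$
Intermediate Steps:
$S{\left(T \right)} = 5 + 2 T^{2}$ ($S{\left(T \right)} = 4 + \left(\left(T^{2} + T T\right) + 1\right) = 4 + \left(\left(T^{2} + T^{2}\right) + 1\right) = 4 + \left(2 T^{2} + 1\right) = 4 + \left(1 + 2 T^{2}\right) = 5 + 2 T^{2}$)
$Z = - \frac{37}{81}$ ($Z = - \frac{4}{9} + \frac{\left(-2 - 7\right) \frac{1}{4 + \left(5 + 2 \cdot 6^{2}\right)}}{9} = - \frac{4}{9} + \frac{\left(-9\right) \frac{1}{4 + \left(5 + 2 \cdot 36\right)}}{9} = - \frac{4}{9} + \frac{\left(-9\right) \frac{1}{4 + \left(5 + 72\right)}}{9} = - \frac{4}{9} + \frac{\left(-9\right) \frac{1}{4 + 77}}{9} = - \frac{4}{9} + \frac{\left(-9\right) \frac{1}{81}}{9} = - \frac{4}{9} + \frac{1}{9} \left(- \frac{1}{9}\right) = - \frac{4}{9} - \frac{1}{81} = - \frac{37}{81} \approx -0.45679$)
$5 \left(Z + K{\left(-1 \right)}\right) = 5 \left(- \frac{37}{81} + 4\right) = 5 \cdot \frac{287}{81} = \frac{1435}{81}$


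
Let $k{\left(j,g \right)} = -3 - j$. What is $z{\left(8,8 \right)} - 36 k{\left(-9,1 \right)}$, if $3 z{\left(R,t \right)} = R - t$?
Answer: $-216$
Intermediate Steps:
$z{\left(R,t \right)} = - \frac{t}{3} + \frac{R}{3}$ ($z{\left(R,t \right)} = \frac{R - t}{3} = - \frac{t}{3} + \frac{R}{3}$)
$z{\left(8,8 \right)} - 36 k{\left(-9,1 \right)} = \left(\left(- \frac{1}{3}\right) 8 + \frac{1}{3} \cdot 8\right) - 36 \left(-3 - -9\right) = \left(- \frac{8}{3} + \frac{8}{3}\right) - 36 \left(-3 + 9\right) = 0 - 216 = -216$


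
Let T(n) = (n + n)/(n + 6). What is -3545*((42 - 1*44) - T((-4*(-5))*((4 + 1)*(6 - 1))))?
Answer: 3566270/253 ≈ 14096.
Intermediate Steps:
T(n) = 2*n/(6 + n) (T(n) = (2*n)/(6 + n) = 2*n/(6 + n))
-3545*((42 - 1*44) - T((-4*(-5))*((4 + 1)*(6 - 1)))) = -3545*((42 - 1*44) - 2*(-4*(-5))*((4 + 1)*(6 - 1))/(6 + (-4*(-5))*((4 + 1)*(6 - 1)))) = -3545*((42 - 44) - 2*20*(5*5)/(6 + 20*(5*5))) = -3545*(-2 - 2*20*25/(6 + 20*25)) = -3545*(-2 - 2*500/(6 + 500)) = -3545*(-2 - 2*500/506) = -3545*(-2 - 1*500/253) = -3545*(-2 - 500/253) = -3545*(-1006/253) = 3566270/253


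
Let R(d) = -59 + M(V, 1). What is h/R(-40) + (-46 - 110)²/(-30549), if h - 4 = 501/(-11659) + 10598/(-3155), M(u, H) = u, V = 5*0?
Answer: -302188972431/374572948535 ≈ -0.80676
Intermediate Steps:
V = 0
R(d) = -59 (R(d) = -59 + 0 = -59)
h = 21993843/36784145 (h = 4 + (501/(-11659) + 10598/(-3155)) = 4 + (501*(-1/11659) + 10598*(-1/3155)) = 4 + (-501/11659 - 10598/3155) = 4 - 125142737/36784145 = 21993843/36784145 ≈ 0.59792)
h/R(-40) + (-46 - 110)²/(-30549) = (21993843/36784145)/(-59) + (-46 - 110)²/(-30549) = (21993843/36784145)*(-1/59) + (-156)²*(-1/30549) = -372777/36784145 + 24336*(-1/30549) = -372777/36784145 - 8112/10183 = -302188972431/374572948535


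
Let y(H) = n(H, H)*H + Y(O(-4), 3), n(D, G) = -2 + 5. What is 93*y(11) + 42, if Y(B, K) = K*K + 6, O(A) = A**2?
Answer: 4506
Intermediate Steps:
n(D, G) = 3
Y(B, K) = 6 + K**2 (Y(B, K) = K**2 + 6 = 6 + K**2)
y(H) = 15 + 3*H (y(H) = 3*H + (6 + 3**2) = 3*H + (6 + 9) = 3*H + 15 = 15 + 3*H)
93*y(11) + 42 = 93*(15 + 3*11) + 42 = 93*(15 + 33) + 42 = 93*48 + 42 = 4464 + 42 = 4506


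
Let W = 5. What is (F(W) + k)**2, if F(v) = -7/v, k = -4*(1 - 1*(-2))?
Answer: 4489/25 ≈ 179.56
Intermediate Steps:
k = -12 (k = -4*(1 + 2) = -4*3 = -12)
(F(W) + k)**2 = (-7/5 - 12)**2 = (-67/5)**2 = 4489/25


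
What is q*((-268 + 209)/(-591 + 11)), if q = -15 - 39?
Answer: -1593/290 ≈ -5.4931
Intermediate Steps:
q = -54
q*((-268 + 209)/(-591 + 11)) = -54*(-268 + 209)/(-591 + 11) = -(-3186)/(-580) = -(-3186)*(-1)/580 = -54*59/580 = -1593/290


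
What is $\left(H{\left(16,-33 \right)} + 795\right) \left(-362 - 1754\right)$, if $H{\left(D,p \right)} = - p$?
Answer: $-1752048$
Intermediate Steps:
$\left(H{\left(16,-33 \right)} + 795\right) \left(-362 - 1754\right) = \left(\left(-1\right) \left(-33\right) + 795\right) \left(-362 - 1754\right) = \left(33 + 795\right) \left(-2116\right) = 828 \left(-2116\right) = -1752048$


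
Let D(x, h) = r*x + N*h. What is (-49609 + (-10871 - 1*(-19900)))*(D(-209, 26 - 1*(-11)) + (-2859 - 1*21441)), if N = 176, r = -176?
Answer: -770857680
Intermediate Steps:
D(x, h) = -176*x + 176*h
(-49609 + (-10871 - 1*(-19900)))*(D(-209, 26 - 1*(-11)) + (-2859 - 1*21441)) = (-49609 + (-10871 - 1*(-19900)))*((-176*(-209) + 176*(26 - 1*(-11))) + (-2859 - 1*21441)) = (-49609 + (-10871 + 19900))*((36784 + 176*(26 + 11)) + (-2859 - 21441)) = (-49609 + 9029)*((36784 + 176*37) - 24300) = -40580*((36784 + 6512) - 24300) = -40580*(43296 - 24300) = -40580*18996 = -770857680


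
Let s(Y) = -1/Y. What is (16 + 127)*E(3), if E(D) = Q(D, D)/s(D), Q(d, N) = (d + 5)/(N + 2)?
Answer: -3432/5 ≈ -686.40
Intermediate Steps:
Q(d, N) = (5 + d)/(2 + N)
E(D) = -D*(5 + D)/(2 + D) (E(D) = ((5 + D)/(2 + D))/((-1/D)) = ((5 + D)/(2 + D))*(-D) = -D*(5 + D)/(2 + D))
(16 + 127)*E(3) = (16 + 127)*(-1*3*(5 + 3)/(2 + 3)) = 143*(-1*3*8/5) = 143*(-1*3*⅕*8) = 143*(-24/5) = -3432/5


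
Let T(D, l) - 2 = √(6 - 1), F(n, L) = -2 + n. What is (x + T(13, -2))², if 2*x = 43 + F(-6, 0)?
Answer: 1541/4 + 39*√5 ≈ 472.46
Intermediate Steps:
T(D, l) = 2 + √5 (T(D, l) = 2 + √(6 - 1) = 2 + √5)
x = 35/2 (x = (43 + (-2 - 6))/2 = (43 - 8)/2 = (½)*35 = 35/2 ≈ 17.500)
(x + T(13, -2))² = (35/2 + (2 + √5))² = (39/2 + √5)²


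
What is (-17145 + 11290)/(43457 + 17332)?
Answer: -5855/60789 ≈ -0.096317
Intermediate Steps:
(-17145 + 11290)/(43457 + 17332) = -5855/60789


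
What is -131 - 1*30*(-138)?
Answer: 4009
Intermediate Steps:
-131 - 1*30*(-138) = -131 - 30*(-138) = -131 + 4140 = 4009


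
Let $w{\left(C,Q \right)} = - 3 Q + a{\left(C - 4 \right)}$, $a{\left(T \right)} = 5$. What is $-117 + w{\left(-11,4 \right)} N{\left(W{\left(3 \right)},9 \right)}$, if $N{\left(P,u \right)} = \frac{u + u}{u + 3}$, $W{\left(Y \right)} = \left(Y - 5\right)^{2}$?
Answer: $- \frac{255}{2} \approx -127.5$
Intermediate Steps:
$W{\left(Y \right)} = \left(-5 + Y\right)^{2}$
$w{\left(C,Q \right)} = 5 - 3 Q$ ($w{\left(C,Q \right)} = - 3 Q + 5 = 5 - 3 Q$)
$N{\left(P,u \right)} = \frac{2 u}{3 + u}$
$-117 + w{\left(-11,4 \right)} N{\left(W{\left(3 \right)},9 \right)} = -117 + \left(5 - 12\right) 2 \cdot 9 \frac{1}{3 + 9} = -117 + \left(5 - 12\right) 2 \cdot 9 \cdot \frac{1}{12} = -117 - 7 \cdot 2 \cdot 9 \cdot \frac{1}{12} = -117 - \frac{21}{2} = - \frac{255}{2}$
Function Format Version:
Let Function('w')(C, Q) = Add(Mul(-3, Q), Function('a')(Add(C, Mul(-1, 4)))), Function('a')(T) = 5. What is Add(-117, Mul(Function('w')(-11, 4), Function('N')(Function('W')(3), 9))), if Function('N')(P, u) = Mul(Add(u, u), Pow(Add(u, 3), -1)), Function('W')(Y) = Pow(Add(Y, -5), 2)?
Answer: Rational(-255, 2) ≈ -127.50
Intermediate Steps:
Function('W')(Y) = Pow(Add(-5, Y), 2)
Function('w')(C, Q) = Add(5, Mul(-3, Q)) (Function('w')(C, Q) = Add(Mul(-3, Q), 5) = Add(5, Mul(-3, Q)))
Function('N')(P, u) = Mul(2, u, Pow(Add(3, u), -1)) (Function('N')(P, u) = Mul(Mul(2, u), Pow(Add(3, u), -1)) = Mul(2, u, Pow(Add(3, u), -1)))
Add(-117, Mul(Function('w')(-11, 4), Function('N')(Function('W')(3), 9))) = Add(-117, Mul(Add(5, Mul(-3, 4)), Mul(2, 9, Pow(Add(3, 9), -1)))) = Add(-117, Mul(Add(5, -12), Mul(2, 9, Pow(12, -1)))) = Add(-117, Mul(-7, Mul(2, 9, Rational(1, 12)))) = Add(-117, Mul(-7, Rational(3, 2))) = Add(-117, Rational(-21, 2)) = Rational(-255, 2)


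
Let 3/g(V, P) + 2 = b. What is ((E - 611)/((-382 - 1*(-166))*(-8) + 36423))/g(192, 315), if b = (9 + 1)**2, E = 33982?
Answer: 3270358/114453 ≈ 28.574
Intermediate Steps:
b = 100 (b = 10**2 = 100)
g(V, P) = 3/98 (g(V, P) = 3/(-2 + 100) = 3/98)
((E - 611)/((-382 - 1*(-166))*(-8) + 36423))/g(192, 315) = ((33982 - 611)/((-382 - 1*(-166))*(-8) + 36423))/(3/98) = (33371/((-382 + 166)*(-8) + 36423))*(98/3) = (33371/(-216*(-8) + 36423))*(98/3) = (33371/(1728 + 36423))*(98/3) = (33371/38151)*(98/3) = 3270358/114453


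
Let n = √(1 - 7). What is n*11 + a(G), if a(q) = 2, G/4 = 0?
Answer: 2 + 11*I*√6 ≈ 2.0 + 26.944*I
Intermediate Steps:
G = 0 (G = 4*0 = 0)
n = I*√6 (n = √(-6) = I*√6 ≈ 2.4495*I)
n*11 + a(G) = (I*√6)*11 + 2 = 11*I*√6 + 2 = 2 + 11*I*√6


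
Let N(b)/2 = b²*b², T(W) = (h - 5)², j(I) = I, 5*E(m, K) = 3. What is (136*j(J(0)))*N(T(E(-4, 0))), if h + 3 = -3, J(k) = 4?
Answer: 233222462528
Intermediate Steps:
E(m, K) = ⅗ (E(m, K) = (⅕)*3 = ⅗)
h = -6 (h = -3 - 3 = -6)
T(W) = 121 (T(W) = (-6 - 5)² = (-11)² = 121)
N(b) = 2*b⁴ (N(b) = 2*(b²*b²) = 2*b⁴)
(136*j(J(0)))*N(T(E(-4, 0))) = (136*4)*(2*121⁴) = 544*(2*214358881) = 544*428717762 = 233222462528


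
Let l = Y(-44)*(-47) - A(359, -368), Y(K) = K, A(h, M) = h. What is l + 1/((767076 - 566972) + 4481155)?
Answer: 8000271632/4681259 ≈ 1709.0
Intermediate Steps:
l = 1709 (l = -44*(-47) - 1*359 = 2068 - 359 = 1709)
l + 1/((767076 - 566972) + 4481155) = 1709 + 1/((767076 - 566972) + 4481155) = 1709 + 1/(200104 + 4481155) = 1709 + 1/4681259 = 8000271632/4681259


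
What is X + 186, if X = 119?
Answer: 305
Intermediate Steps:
X + 186 = 119 + 186 = 305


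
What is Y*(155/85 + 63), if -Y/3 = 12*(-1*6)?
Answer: 238032/17 ≈ 14002.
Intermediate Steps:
Y = 216 (Y = -36*(-1*6) = -36*(-6) = -3*(-72) = 216)
Y*(155/85 + 63) = 216*(155/85 + 63) = 216*(155*(1/85) + 63) = 216*(31/17 + 63) = 216*(1102/17) = 238032/17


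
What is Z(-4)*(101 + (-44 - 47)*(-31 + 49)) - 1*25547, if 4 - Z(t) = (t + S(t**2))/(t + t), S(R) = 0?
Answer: -61853/2 ≈ -30927.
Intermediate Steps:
Z(t) = 7/2 (Z(t) = 4 - (t + 0)/(t + t) = 4 - t/(2*t) = 4 - t*1/(2*t) = 4 - 1*1/2 = 4 - 1/2 = 7/2)
Z(-4)*(101 + (-44 - 47)*(-31 + 49)) - 1*25547 = 7*(101 + (-44 - 47)*(-31 + 49))/2 - 1*25547 = 7*(101 - 91*18)/2 - 25547 = 7*(101 - 1638)/2 - 25547 = (7/2)*(-1537) - 25547 = -10759/2 - 25547 = -61853/2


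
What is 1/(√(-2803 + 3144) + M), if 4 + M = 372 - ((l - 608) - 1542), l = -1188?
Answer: 3706/13734095 - √341/13734095 ≈ 0.00026849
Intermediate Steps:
M = 3706 (M = -4 + (372 - ((-1188 - 608) - 1542)) = -4 + (372 - (-1796 - 1542)) = -4 + (372 - 1*(-3338)) = -4 + (372 + 3338) = -4 + 3710 = 3706)
1/(√(-2803 + 3144) + M) = 1/(√(-2803 + 3144) + 3706) = 1/(√341 + 3706) = 1/(3706 + √341)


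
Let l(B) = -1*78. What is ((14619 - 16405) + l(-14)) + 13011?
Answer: 11147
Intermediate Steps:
l(B) = -78
((14619 - 16405) + l(-14)) + 13011 = ((14619 - 16405) - 78) + 13011 = (-1786 - 78) + 13011 = -1864 + 13011 = 11147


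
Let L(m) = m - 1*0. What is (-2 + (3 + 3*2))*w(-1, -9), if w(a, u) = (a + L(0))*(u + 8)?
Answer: 7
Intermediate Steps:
L(m) = m (L(m) = m + 0 = m)
w(a, u) = a*(8 + u) (w(a, u) = (a + 0)*(u + 8) = a*(8 + u))
(-2 + (3 + 3*2))*w(-1, -9) = (-2 + (3 + 3*2))*(-(8 - 9)) = (-2 + (3 + 6))*(-1*(-1)) = (-2 + 9)*1 = 7*1 = 7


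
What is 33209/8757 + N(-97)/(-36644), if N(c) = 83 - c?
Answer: 303833584/80222877 ≈ 3.7874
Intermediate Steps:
33209/8757 + N(-97)/(-36644) = 33209/8757 + (83 - 1*(-97))/(-36644) = 33209*(1/8757) + (83 + 97)*(-1/36644) = 33209/8757 + 180*(-1/36644) = 33209/8757 - 45/9161 = 303833584/80222877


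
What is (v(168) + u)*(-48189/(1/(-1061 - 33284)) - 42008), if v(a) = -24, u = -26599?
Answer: -44061309851731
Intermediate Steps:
(v(168) + u)*(-48189/(1/(-1061 - 33284)) - 42008) = (-24 - 26599)*(-48189/(1/(-1061 - 33284)) - 42008) = -26623*(-48189/(1/(-34345)) - 42008) = -26623*(-48189/(-1/34345) - 42008) = -26623*(-48189*(-34345) - 42008) = -26623*(1655051205 - 42008) = -26623*1655009197 = -44061309851731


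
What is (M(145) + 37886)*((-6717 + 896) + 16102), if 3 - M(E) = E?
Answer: 388046064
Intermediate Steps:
M(E) = 3 - E
(M(145) + 37886)*((-6717 + 896) + 16102) = ((3 - 1*145) + 37886)*((-6717 + 896) + 16102) = ((3 - 145) + 37886)*(-5821 + 16102) = (-142 + 37886)*10281 = 37744*10281 = 388046064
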